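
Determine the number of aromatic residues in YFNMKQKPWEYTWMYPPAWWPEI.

8

Phenylalanine (F), tryptophan (W), and tyrosine (Y) have aromatic ring side chains.
Matching residues: Y1, F2, W9, Y11, W13, Y15, W19, W20.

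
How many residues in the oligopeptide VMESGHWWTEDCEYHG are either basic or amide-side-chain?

Basic: H, K, R. Amide-side-chain: N, Q.
Basic residues here: H6, H15 (2).
Amide-side-chain residues here: none (0).
The two groups share no amino acid, so total = 2 + 0 = 2.

2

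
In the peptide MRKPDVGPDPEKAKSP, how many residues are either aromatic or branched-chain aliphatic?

1

Aromatic: F, W, Y. Branched-chain aliphatic: I, L, V.
Aromatic residues here: none (0).
Branched-chain aliphatic residues here: V6 (1).
The two groups share no amino acid, so total = 0 + 1 = 1.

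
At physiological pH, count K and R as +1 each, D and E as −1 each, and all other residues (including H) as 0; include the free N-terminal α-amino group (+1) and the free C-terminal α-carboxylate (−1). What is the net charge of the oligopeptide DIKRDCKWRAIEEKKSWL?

Positive (K, R): K3, R4, K7, R9, K14, K15 → +6.
Negative (D, E): D1, D5, E12, E13 → −4.
The N-terminus (+1) and C-terminus (−1) cancel.
Net charge = (+6) + (−4) = +2.

+2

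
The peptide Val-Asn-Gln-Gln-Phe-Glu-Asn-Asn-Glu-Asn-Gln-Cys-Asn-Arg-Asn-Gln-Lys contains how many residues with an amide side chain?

10

Only N (asparagine) and Q (glutamine) carry a side-chain carboxamide.
Matching residues: Asn2, Gln3, Gln4, Asn7, Asn8, Asn10, Gln11, Asn13, Asn15, Gln16.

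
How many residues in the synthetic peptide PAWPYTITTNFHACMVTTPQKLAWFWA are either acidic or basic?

2

Acidic: D, E. Basic: H, K, R.
Acidic residues here: none (0).
Basic residues here: H12, K21 (2).
The two groups share no amino acid, so total = 0 + 2 = 2.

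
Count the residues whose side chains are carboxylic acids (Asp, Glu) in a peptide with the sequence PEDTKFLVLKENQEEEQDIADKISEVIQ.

Matching residues: E2, D3, E11, E14, E15, E16, D18, D21, E25.

9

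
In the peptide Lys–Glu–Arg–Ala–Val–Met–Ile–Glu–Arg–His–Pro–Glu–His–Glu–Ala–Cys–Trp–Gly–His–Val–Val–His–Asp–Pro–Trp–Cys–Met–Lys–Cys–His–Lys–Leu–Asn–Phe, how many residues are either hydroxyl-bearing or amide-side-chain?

Hydroxyl-bearing: S, T, Y. Amide-side-chain: N, Q.
Hydroxyl-bearing residues here: none (0).
Amide-side-chain residues here: Asn33 (1).
The two groups share no amino acid, so total = 0 + 1 = 1.

1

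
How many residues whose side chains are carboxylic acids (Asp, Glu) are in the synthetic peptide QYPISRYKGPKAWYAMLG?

None of the 18 residues belong to this group.

0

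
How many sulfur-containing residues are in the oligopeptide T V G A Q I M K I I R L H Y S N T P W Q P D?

1

Only Cys (C) and Met (M) have a sulfur atom in the side chain.
Matching residues: M7.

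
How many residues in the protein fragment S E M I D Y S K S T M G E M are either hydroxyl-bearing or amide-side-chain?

5

Hydroxyl-bearing: S, T, Y. Amide-side-chain: N, Q.
Hydroxyl-bearing residues here: S1, Y6, S7, S9, T10 (5).
Amide-side-chain residues here: none (0).
The two groups share no amino acid, so total = 5 + 0 = 5.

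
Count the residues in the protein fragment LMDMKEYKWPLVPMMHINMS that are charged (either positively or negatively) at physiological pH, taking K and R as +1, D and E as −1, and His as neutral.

4

Charged side chains at pH ~7.4: K, R (positive); D, E (negative).
Matching residues: D3, K5, E6, K8.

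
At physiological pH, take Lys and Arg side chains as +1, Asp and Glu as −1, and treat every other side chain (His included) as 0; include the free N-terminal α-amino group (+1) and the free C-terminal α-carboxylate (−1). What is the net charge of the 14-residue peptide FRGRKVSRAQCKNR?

Positive (K, R): R2, R4, K5, R8, K12, R14 → +6.
Negative (D, E): none → −0.
The N-terminus (+1) and C-terminus (−1) cancel.
Net charge = (+6) + (−0) = +6.

+6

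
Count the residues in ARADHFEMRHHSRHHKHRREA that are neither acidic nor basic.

Acidic: D, E. Basic: K, R, H. All other residues are neither.
Matching residues: A1, A3, F6, M8, S12, A21.

6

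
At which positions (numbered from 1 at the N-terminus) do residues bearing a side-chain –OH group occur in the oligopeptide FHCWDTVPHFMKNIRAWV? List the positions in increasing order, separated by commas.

S, T, and Y are the three residues with a side-chain hydroxyl.
Matching residues: T6.

6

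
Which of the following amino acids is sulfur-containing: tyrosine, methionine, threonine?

Cysteine (C, thiol) and methionine (M, thioether) are the two sulfur-containing amino acids.
Of the listed options, only methionine belongs to this group.

methionine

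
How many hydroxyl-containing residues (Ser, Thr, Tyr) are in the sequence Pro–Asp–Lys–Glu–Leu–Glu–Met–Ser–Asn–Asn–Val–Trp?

Matching residues: Ser8.

1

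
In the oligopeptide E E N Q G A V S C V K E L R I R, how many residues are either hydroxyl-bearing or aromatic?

1

Hydroxyl-bearing: S, T, Y. Aromatic: F, W, Y.
Hydroxyl-bearing residues here: S8 (1).
Aromatic residues here: none (0).
(Y belongs to both groups, but none appear in this sequence.) Total = 1 + 0 = 1.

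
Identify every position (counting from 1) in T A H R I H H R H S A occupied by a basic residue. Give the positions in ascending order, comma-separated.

Lysine (K), arginine (R), and histidine (H) have basic, nitrogen-containing side chains.
Matching residues: H3, R4, H6, H7, R8, H9.

3, 4, 6, 7, 8, 9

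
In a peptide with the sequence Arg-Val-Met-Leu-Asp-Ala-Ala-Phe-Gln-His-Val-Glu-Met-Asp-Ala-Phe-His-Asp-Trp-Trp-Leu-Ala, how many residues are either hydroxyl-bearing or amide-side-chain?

Hydroxyl-bearing: S, T, Y. Amide-side-chain: N, Q.
Hydroxyl-bearing residues here: none (0).
Amide-side-chain residues here: Gln9 (1).
The two groups share no amino acid, so total = 0 + 1 = 1.

1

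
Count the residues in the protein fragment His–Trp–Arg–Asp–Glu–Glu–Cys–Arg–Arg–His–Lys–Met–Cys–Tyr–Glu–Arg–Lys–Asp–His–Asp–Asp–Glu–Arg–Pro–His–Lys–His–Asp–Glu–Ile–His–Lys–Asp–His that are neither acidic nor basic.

7

Acidic: D, E. Basic: K, R, H. All other residues are neither.
Matching residues: Trp2, Cys7, Met12, Cys13, Tyr14, Pro24, Ile30.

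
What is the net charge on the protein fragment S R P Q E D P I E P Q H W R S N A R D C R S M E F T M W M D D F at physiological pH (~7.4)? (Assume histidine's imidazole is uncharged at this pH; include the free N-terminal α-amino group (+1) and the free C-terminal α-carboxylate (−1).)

-3

Near pH 7.4, K and R contribute +1 each, D and E contribute −1 each, and every other side chain (His included, as stated) is uncharged.
Positive (K, R): R2, R14, R18, R21 → +4.
Negative (D, E): E5, D6, E9, D19, E24, D30, D31 → −7.
The N-terminus (+1) and C-terminus (−1) cancel.
Net charge = (+4) + (−7) = −3.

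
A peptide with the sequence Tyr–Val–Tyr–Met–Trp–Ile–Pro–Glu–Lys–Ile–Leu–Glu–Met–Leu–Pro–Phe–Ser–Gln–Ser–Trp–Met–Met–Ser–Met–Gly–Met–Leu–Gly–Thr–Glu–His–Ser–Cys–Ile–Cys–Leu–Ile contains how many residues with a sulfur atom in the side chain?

Cysteine (C, thiol) and methionine (M, thioether) are the two sulfur-containing amino acids.
Matching residues: Met4, Met13, Met21, Met22, Met24, Met26, Cys33, Cys35.

8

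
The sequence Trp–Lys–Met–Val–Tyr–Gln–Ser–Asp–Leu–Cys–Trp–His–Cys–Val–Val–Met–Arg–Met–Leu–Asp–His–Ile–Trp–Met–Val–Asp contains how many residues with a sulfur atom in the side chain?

The sulfur-bearing residues are cysteine (–SH) and methionine (–S–CH₃).
Matching residues: Met3, Cys10, Cys13, Met16, Met18, Met24.

6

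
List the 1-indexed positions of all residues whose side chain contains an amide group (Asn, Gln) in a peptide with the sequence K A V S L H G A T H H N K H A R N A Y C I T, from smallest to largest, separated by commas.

Matching residues: N12, N17.

12, 17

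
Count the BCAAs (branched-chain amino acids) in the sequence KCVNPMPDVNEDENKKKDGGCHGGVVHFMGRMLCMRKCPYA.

V, L, and I make up the branched-chain aliphatic group.
Matching residues: V3, V9, V25, V26, L33.

5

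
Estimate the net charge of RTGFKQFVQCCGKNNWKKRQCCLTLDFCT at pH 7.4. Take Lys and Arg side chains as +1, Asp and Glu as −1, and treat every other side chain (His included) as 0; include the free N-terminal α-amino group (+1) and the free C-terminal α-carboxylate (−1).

+5

Positive (K, R): R1, K5, K13, K17, K18, R19 → +6.
Negative (D, E): D26 → −1.
The N-terminus (+1) and C-terminus (−1) cancel.
Net charge = (+6) + (−1) = +5.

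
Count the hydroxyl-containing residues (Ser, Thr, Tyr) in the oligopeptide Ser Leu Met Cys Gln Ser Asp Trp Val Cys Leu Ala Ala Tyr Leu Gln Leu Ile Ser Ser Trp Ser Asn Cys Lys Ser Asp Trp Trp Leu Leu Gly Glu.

7

Matching residues: Ser1, Ser6, Tyr14, Ser19, Ser20, Ser22, Ser26.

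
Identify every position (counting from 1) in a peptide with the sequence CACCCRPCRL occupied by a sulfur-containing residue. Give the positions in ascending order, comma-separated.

1, 3, 4, 5, 8

Cysteine (C, thiol) and methionine (M, thioether) are the two sulfur-containing amino acids.
Matching residues: C1, C3, C4, C5, C8.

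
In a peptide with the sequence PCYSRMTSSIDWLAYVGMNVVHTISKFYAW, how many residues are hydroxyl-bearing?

The –OH-bearing residues are Ser, Thr (aliphatic alcohols), and Tyr (phenol).
Matching residues: Y3, S4, T7, S8, S9, Y15, T23, S25, Y28.

9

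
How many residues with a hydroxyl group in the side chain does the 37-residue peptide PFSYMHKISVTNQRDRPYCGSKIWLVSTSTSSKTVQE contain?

13

Serine (S), threonine (T), and tyrosine (Y) each carry a hydroxyl group on the side chain.
Matching residues: S3, Y4, S9, T11, Y18, S21, S27, T28, S29, T30, S31, S32, T34.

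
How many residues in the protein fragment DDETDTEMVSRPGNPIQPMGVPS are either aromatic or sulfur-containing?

2

Aromatic: F, W, Y. Sulfur-containing: C, M.
Aromatic residues here: none (0).
Sulfur-containing residues here: M8, M19 (2).
The two groups share no amino acid, so total = 0 + 2 = 2.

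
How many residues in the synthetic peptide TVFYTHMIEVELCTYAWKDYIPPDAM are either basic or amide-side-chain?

Basic: H, K, R. Amide-side-chain: N, Q.
Basic residues here: H6, K18 (2).
Amide-side-chain residues here: none (0).
The two groups share no amino acid, so total = 2 + 0 = 2.

2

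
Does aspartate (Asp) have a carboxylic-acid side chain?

The acidic residues are Asp (D) and Glu (E), whose side chains end in a carboxylate group.
Aspartate is in this group.

Yes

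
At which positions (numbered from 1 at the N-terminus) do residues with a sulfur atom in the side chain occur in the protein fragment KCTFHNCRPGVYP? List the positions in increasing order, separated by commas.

Only Cys (C) and Met (M) have a sulfur atom in the side chain.
Matching residues: C2, C7.

2, 7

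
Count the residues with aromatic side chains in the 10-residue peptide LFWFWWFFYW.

9

F, W, and Y each carry an aromatic ring on the side chain.
Matching residues: F2, W3, F4, W5, W6, F7, F8, Y9, W10.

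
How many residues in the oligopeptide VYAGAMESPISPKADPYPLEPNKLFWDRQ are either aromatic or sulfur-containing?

5

Aromatic: F, W, Y. Sulfur-containing: C, M.
Aromatic residues here: Y2, Y17, F25, W26 (4).
Sulfur-containing residues here: M6 (1).
The two groups share no amino acid, so total = 4 + 1 = 5.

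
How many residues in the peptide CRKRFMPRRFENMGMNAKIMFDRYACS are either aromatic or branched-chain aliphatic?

5

Aromatic: F, W, Y. Branched-chain aliphatic: I, L, V.
Aromatic residues here: F5, F10, F21, Y24 (4).
Branched-chain aliphatic residues here: I19 (1).
The two groups share no amino acid, so total = 4 + 1 = 5.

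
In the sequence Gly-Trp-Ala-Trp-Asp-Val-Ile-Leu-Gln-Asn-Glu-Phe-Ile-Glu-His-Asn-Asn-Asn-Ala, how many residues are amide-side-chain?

5

Asparagine (N) and glutamine (Q) have uncharged amide side chains.
Matching residues: Gln9, Asn10, Asn16, Asn17, Asn18.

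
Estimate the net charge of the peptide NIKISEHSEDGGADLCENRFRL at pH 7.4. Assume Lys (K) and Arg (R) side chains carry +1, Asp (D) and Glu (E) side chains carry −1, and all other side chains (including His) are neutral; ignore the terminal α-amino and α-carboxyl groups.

Positive (K, R): K3, R19, R21 → +3.
Negative (D, E): E6, E9, D10, D14, E17 → −5.
Net charge = (+3) + (−5) = −2.

-2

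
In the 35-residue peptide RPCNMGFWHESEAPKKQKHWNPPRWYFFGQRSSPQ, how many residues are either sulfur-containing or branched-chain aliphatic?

2

Sulfur-containing: C, M. Branched-chain aliphatic: I, L, V.
Sulfur-containing residues here: C3, M5 (2).
Branched-chain aliphatic residues here: none (0).
The two groups share no amino acid, so total = 2 + 0 = 2.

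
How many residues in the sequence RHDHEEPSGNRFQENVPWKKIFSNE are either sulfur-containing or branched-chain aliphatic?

Sulfur-containing: C, M. Branched-chain aliphatic: I, L, V.
Sulfur-containing residues here: none (0).
Branched-chain aliphatic residues here: V16, I21 (2).
The two groups share no amino acid, so total = 0 + 2 = 2.

2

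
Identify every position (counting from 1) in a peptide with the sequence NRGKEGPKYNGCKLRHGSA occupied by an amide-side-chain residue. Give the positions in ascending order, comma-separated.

The amide-side-chain residues are Asn (N) and Gln (Q).
Matching residues: N1, N10.

1, 10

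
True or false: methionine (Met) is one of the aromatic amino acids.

False

The aromatic amino acids are Phe (F, benzyl), Trp (W, indole), and Tyr (Y, phenol).
Methionine is not in this group.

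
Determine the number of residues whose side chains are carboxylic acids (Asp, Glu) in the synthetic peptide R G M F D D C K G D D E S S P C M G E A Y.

6

Matching residues: D5, D6, D10, D11, E12, E19.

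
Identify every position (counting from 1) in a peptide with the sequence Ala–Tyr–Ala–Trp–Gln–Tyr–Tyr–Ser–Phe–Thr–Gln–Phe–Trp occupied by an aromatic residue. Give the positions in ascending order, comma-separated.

Matching residues: Tyr2, Trp4, Tyr6, Tyr7, Phe9, Phe12, Trp13.

2, 4, 6, 7, 9, 12, 13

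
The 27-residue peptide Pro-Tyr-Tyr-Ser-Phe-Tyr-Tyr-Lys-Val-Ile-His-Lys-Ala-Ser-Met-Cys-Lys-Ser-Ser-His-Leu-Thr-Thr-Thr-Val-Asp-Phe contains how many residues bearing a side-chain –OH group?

11

S, T, and Y are the three residues with a side-chain hydroxyl.
Matching residues: Tyr2, Tyr3, Ser4, Tyr6, Tyr7, Ser14, Ser18, Ser19, Thr22, Thr23, Thr24.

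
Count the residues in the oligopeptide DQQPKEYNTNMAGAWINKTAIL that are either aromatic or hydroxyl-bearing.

Aromatic: F, W, Y. Hydroxyl-bearing: S, T, Y.
Aromatic residues here: Y7, W15 (2).
Hydroxyl-bearing residues here: Y7, T9, T19 (3).
Y is in both groups, so the 1 Y residue must not be double-counted.
Total = 2 + 3 − 1 = 4.

4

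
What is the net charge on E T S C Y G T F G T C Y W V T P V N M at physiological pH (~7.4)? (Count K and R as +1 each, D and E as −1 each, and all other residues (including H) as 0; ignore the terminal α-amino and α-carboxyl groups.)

Positive (K, R): none → +0.
Negative (D, E): E1 → −1.
Net charge = (+0) + (−1) = −1.

-1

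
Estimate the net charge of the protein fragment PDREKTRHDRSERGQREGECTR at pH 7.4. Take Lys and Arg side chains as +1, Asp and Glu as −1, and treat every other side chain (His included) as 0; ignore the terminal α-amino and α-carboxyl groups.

Positive (K, R): R3, K5, R7, R10, R13, R16, R22 → +7.
Negative (D, E): D2, E4, D9, E12, E17, E19 → −6.
Net charge = (+7) + (−6) = +1.

+1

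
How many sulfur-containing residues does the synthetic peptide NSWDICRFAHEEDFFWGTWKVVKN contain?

1

The sulfur-bearing residues are cysteine (–SH) and methionine (–S–CH₃).
Matching residues: C6.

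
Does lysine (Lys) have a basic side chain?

Yes

Lysine (K), arginine (R), and histidine (H) have basic, nitrogen-containing side chains.
Lysine is in this group.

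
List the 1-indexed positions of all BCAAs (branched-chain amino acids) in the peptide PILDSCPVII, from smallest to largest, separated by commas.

2, 3, 8, 9, 10

The BCAAs are Val, Leu, and Ile — aliphatic side chains with a branch point.
Matching residues: I2, L3, V8, I9, I10.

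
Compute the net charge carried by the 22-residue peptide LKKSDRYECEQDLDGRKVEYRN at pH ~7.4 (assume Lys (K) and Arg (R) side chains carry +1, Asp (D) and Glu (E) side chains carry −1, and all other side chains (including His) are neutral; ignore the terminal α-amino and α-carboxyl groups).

Positive (K, R): K2, K3, R6, R16, K17, R21 → +6.
Negative (D, E): D5, E8, E10, D12, D14, E19 → −6.
Net charge = (+6) + (−6) = 0.

0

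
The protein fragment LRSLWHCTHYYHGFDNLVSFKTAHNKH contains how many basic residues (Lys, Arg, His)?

Matching residues: R2, H6, H9, H12, K21, H24, K26, H27.

8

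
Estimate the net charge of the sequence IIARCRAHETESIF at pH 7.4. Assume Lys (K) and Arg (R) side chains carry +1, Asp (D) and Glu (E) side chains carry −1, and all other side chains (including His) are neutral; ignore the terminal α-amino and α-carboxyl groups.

Positive (K, R): R4, R6 → +2.
Negative (D, E): E9, E11 → −2.
Net charge = (+2) + (−2) = 0.

0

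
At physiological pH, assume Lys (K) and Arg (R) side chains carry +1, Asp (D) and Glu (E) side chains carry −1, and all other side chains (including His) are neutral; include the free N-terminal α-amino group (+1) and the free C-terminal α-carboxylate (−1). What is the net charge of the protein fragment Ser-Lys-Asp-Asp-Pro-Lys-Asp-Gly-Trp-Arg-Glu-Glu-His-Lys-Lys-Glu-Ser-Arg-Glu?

Positive (K, R): Lys2, Lys6, Arg10, Lys14, Lys15, Arg18 → +6.
Negative (D, E): Asp3, Asp4, Asp7, Glu11, Glu12, Glu16, Glu19 → −7.
The N-terminus (+1) and C-terminus (−1) cancel.
Net charge = (+6) + (−7) = −1.

-1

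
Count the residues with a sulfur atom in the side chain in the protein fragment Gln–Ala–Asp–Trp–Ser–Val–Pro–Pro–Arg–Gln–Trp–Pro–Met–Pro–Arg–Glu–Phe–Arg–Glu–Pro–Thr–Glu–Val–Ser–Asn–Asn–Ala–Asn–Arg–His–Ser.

Cysteine (C, thiol) and methionine (M, thioether) are the two sulfur-containing amino acids.
Matching residues: Met13.

1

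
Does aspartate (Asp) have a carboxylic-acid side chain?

Yes

Only D (aspartate) and E (glutamate) carry a side-chain carboxylic acid.
Aspartate is in this group.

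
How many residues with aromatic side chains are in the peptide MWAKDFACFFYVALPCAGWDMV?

Phenylalanine (F), tryptophan (W), and tyrosine (Y) have aromatic ring side chains.
Matching residues: W2, F6, F9, F10, Y11, W19.

6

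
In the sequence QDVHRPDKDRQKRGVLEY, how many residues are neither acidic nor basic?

8

Acidic: D, E. Basic: K, R, H. All other residues are neither.
Matching residues: Q1, V3, P6, Q11, G14, V15, L16, Y18.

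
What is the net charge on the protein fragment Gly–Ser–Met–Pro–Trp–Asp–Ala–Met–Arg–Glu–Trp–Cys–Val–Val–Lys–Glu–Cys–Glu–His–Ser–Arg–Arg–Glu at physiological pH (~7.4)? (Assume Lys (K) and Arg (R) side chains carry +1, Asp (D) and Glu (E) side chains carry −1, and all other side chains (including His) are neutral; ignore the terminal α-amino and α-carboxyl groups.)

-1

Positive (K, R): Arg9, Lys15, Arg21, Arg22 → +4.
Negative (D, E): Asp6, Glu10, Glu16, Glu18, Glu23 → −5.
Net charge = (+4) + (−5) = −1.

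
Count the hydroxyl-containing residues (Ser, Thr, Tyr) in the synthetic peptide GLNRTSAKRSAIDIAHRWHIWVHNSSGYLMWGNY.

7

Matching residues: T5, S6, S10, S25, S26, Y28, Y34.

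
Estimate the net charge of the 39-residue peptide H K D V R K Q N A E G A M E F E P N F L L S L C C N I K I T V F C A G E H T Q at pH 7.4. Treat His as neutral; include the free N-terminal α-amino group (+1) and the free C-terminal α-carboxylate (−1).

Near pH 7.4, K and R contribute +1 each, D and E contribute −1 each, and every other side chain (His included, as stated) is uncharged.
Positive (K, R): K2, R5, K6, K28 → +4.
Negative (D, E): D3, E10, E14, E16, E36 → −5.
The N-terminus (+1) and C-terminus (−1) cancel.
Net charge = (+4) + (−5) = −1.

-1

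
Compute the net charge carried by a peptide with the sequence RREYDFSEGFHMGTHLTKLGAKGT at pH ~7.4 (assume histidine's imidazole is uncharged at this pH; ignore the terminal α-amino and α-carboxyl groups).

At pH ~7.4 the Lys and Arg side chains are protonated (+1), the Asp and Glu side chains are deprotonated (−1), and with His taken as neutral all other side chains carry no charge.
Positive (K, R): R1, R2, K18, K22 → +4.
Negative (D, E): E3, D5, E8 → −3.
Net charge = (+4) + (−3) = +1.

+1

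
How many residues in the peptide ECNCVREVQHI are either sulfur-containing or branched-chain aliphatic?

5

Sulfur-containing: C, M. Branched-chain aliphatic: I, L, V.
Sulfur-containing residues here: C2, C4 (2).
Branched-chain aliphatic residues here: V5, V8, I11 (3).
The two groups share no amino acid, so total = 2 + 3 = 5.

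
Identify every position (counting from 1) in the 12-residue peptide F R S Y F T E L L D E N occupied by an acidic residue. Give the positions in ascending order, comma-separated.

7, 10, 11

Matching residues: E7, D10, E11.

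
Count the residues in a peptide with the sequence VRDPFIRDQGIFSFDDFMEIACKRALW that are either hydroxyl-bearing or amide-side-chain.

Hydroxyl-bearing: S, T, Y. Amide-side-chain: N, Q.
Hydroxyl-bearing residues here: S13 (1).
Amide-side-chain residues here: Q9 (1).
The two groups share no amino acid, so total = 1 + 1 = 2.

2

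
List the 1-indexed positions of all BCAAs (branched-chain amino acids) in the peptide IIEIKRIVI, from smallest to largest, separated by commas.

Valine (V), leucine (L), and isoleucine (I) are the branched-chain amino acids.
Matching residues: I1, I2, I4, I7, V8, I9.

1, 2, 4, 7, 8, 9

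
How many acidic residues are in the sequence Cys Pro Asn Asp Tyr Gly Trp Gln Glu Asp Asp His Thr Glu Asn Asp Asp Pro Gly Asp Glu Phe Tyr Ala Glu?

The acidic residues are Asp (D) and Glu (E), whose side chains end in a carboxylate group.
Matching residues: Asp4, Glu9, Asp10, Asp11, Glu14, Asp16, Asp17, Asp20, Glu21, Glu25.

10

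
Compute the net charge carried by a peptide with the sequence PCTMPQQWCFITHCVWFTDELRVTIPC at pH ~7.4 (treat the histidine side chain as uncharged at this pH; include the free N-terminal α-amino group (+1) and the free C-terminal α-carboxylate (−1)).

Near pH 7.4, K and R contribute +1 each, D and E contribute −1 each, and every other side chain (His included, as stated) is uncharged.
Positive (K, R): R22 → +1.
Negative (D, E): D19, E20 → −2.
The N-terminus (+1) and C-terminus (−1) cancel.
Net charge = (+1) + (−2) = −1.

-1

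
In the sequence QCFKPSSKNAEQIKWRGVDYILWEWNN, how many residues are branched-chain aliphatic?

4

The BCAAs are Val, Leu, and Ile — aliphatic side chains with a branch point.
Matching residues: I13, V18, I21, L22.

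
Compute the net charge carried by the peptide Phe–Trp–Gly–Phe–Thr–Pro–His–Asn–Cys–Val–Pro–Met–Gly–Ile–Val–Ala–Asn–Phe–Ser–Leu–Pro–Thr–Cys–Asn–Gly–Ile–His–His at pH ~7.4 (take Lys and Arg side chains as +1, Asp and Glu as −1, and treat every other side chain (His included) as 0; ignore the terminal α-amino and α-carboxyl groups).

Positive (K, R): none → +0.
Negative (D, E): none → −0.
Net charge = (+0) + (−0) = 0.

0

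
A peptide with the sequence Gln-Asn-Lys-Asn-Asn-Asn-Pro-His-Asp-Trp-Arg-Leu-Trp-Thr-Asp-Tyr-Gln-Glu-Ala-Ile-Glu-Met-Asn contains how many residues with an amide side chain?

7

The amide-side-chain residues are Asn (N) and Gln (Q).
Matching residues: Gln1, Asn2, Asn4, Asn5, Asn6, Gln17, Asn23.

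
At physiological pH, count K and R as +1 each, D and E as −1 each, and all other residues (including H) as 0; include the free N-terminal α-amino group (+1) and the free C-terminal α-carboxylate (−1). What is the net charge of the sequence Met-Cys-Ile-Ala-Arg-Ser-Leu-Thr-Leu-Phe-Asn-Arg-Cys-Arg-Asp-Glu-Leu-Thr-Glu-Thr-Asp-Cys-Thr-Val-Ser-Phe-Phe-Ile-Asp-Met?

-2

Positive (K, R): Arg5, Arg12, Arg14 → +3.
Negative (D, E): Asp15, Glu16, Glu19, Asp21, Asp29 → −5.
The N-terminus (+1) and C-terminus (−1) cancel.
Net charge = (+3) + (−5) = −2.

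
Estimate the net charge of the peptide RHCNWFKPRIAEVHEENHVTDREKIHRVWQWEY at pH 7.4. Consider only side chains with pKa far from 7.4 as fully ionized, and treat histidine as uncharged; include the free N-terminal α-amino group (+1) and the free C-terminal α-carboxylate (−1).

The side chains ionized at physiological pH are Lys/Arg (+1) and Asp/Glu (−1); with His treated as neutral, nothing else contributes.
Positive (K, R): R1, K7, R9, R22, K24, R27 → +6.
Negative (D, E): E12, E15, E16, D21, E23, E32 → −6.
The N-terminus (+1) and C-terminus (−1) cancel.
Net charge = (+6) + (−6) = 0.

0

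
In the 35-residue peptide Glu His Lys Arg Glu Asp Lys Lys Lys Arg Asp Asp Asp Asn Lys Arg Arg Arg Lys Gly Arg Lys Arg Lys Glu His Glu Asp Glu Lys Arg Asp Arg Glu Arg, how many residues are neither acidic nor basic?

2

Acidic: D, E. Basic: K, R, H. All other residues are neither.
Matching residues: Asn14, Gly20.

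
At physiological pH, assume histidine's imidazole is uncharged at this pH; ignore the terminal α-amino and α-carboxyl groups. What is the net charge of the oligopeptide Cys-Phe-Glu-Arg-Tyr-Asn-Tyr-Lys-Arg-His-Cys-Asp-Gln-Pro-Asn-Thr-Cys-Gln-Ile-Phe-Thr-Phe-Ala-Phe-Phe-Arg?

At pH ~7.4 the Lys and Arg side chains are protonated (+1), the Asp and Glu side chains are deprotonated (−1), and with His taken as neutral all other side chains carry no charge.
Positive (K, R): Arg4, Lys8, Arg9, Arg26 → +4.
Negative (D, E): Glu3, Asp12 → −2.
Net charge = (+4) + (−2) = +2.

+2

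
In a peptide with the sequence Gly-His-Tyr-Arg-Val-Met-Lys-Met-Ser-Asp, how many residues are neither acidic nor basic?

6

Acidic: D, E. Basic: K, R, H. All other residues are neither.
Matching residues: Gly1, Tyr3, Val5, Met6, Met8, Ser9.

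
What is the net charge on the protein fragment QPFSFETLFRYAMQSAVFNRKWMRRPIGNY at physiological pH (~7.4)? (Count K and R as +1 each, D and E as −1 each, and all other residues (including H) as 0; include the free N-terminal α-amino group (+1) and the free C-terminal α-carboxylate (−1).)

Positive (K, R): R10, R20, K21, R24, R25 → +5.
Negative (D, E): E6 → −1.
The N-terminus (+1) and C-terminus (−1) cancel.
Net charge = (+5) + (−1) = +4.

+4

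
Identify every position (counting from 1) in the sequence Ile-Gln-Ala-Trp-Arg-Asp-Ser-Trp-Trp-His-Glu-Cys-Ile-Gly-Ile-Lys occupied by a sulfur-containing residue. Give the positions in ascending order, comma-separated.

12

Matching residues: Cys12.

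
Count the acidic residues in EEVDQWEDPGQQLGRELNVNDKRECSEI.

9

Only D (aspartate) and E (glutamate) carry a side-chain carboxylic acid.
Matching residues: E1, E2, D4, E7, D8, E16, D21, E24, E27.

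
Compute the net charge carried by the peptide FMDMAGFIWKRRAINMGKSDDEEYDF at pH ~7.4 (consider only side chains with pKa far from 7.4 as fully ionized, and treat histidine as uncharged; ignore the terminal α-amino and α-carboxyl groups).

The side chains ionized at physiological pH are Lys/Arg (+1) and Asp/Glu (−1); with His treated as neutral, nothing else contributes.
Positive (K, R): K10, R11, R12, K18 → +4.
Negative (D, E): D3, D20, D21, E22, E23, D25 → −6.
Net charge = (+4) + (−6) = −2.

-2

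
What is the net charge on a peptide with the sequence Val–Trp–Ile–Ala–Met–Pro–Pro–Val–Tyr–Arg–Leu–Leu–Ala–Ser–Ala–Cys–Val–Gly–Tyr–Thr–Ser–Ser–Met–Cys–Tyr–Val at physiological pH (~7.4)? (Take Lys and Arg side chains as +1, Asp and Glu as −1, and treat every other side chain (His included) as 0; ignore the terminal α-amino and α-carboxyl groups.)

Positive (K, R): Arg10 → +1.
Negative (D, E): none → −0.
Net charge = (+1) + (−0) = +1.

+1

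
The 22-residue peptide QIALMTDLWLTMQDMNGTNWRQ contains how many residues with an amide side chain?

Only N (asparagine) and Q (glutamine) carry a side-chain carboxamide.
Matching residues: Q1, Q13, N16, N19, Q22.

5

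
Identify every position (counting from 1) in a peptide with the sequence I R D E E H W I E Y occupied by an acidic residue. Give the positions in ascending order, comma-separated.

3, 4, 5, 9

Aspartate (D) and glutamate (E) have carboxylic-acid side chains and are the acidic amino acids.
Matching residues: D3, E4, E5, E9.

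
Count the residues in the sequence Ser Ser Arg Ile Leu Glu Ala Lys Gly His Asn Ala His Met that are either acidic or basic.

Acidic: D, E. Basic: H, K, R.
Acidic residues here: Glu6 (1).
Basic residues here: Arg3, Lys8, His10, His13 (4).
The two groups share no amino acid, so total = 1 + 4 = 5.

5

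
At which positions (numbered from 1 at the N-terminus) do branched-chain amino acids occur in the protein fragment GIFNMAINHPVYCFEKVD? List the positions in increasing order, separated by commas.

2, 7, 11, 17

V, L, and I make up the branched-chain aliphatic group.
Matching residues: I2, I7, V11, V17.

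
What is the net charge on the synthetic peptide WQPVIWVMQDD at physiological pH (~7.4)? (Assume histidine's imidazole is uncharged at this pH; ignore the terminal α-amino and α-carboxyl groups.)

Near pH 7.4, K and R contribute +1 each, D and E contribute −1 each, and every other side chain (His included, as stated) is uncharged.
Positive (K, R): none → +0.
Negative (D, E): D10, D11 → −2.
Net charge = (+0) + (−2) = −2.

-2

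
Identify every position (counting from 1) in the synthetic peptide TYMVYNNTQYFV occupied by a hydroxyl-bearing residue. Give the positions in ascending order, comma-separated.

Matching residues: T1, Y2, Y5, T8, Y10.

1, 2, 5, 8, 10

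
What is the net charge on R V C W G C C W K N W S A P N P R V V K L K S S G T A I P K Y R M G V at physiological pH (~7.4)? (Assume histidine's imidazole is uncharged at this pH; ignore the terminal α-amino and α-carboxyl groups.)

The side chains ionized at physiological pH are Lys/Arg (+1) and Asp/Glu (−1); with His treated as neutral, nothing else contributes.
Positive (K, R): R1, K9, R17, K20, K22, K30, R32 → +7.
Negative (D, E): none → −0.
Net charge = (+7) + (−0) = +7.

+7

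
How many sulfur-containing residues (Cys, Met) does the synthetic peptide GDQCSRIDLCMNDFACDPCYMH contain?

Matching residues: C4, C10, M11, C16, C19, M21.

6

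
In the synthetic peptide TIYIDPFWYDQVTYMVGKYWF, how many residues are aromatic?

8

The aromatic amino acids are Phe (F, benzyl), Trp (W, indole), and Tyr (Y, phenol).
Matching residues: Y3, F7, W8, Y9, Y14, Y19, W20, F21.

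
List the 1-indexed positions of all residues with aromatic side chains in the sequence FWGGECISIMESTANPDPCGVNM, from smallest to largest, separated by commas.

1, 2

F, W, and Y each carry an aromatic ring on the side chain.
Matching residues: F1, W2.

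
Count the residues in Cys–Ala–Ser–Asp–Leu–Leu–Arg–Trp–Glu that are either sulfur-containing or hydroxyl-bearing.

Sulfur-containing: C, M. Hydroxyl-bearing: S, T, Y.
Sulfur-containing residues here: Cys1 (1).
Hydroxyl-bearing residues here: Ser3 (1).
The two groups share no amino acid, so total = 1 + 1 = 2.

2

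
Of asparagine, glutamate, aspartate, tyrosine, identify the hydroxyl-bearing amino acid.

tyrosine

Serine (S), threonine (T), and tyrosine (Y) each carry a hydroxyl group on the side chain.
Of the listed options, only tyrosine belongs to this group.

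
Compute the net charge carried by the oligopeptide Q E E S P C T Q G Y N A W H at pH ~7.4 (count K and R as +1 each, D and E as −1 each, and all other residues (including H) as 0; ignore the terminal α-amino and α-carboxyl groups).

Positive (K, R): none → +0.
Negative (D, E): E2, E3 → −2.
Net charge = (+0) + (−2) = −2.

-2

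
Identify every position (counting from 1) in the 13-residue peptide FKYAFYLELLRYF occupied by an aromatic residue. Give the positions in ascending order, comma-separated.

1, 3, 5, 6, 12, 13

Phenylalanine (F), tryptophan (W), and tyrosine (Y) have aromatic ring side chains.
Matching residues: F1, Y3, F5, Y6, Y12, F13.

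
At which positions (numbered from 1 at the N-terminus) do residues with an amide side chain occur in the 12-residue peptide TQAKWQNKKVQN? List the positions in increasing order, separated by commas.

The amide-side-chain residues are Asn (N) and Gln (Q).
Matching residues: Q2, Q6, N7, Q11, N12.

2, 6, 7, 11, 12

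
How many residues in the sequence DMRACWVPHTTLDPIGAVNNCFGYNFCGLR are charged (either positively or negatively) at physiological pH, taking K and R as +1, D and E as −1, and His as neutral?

4

Charged side chains at pH ~7.4: K, R (positive); D, E (negative).
Matching residues: D1, R3, D13, R30.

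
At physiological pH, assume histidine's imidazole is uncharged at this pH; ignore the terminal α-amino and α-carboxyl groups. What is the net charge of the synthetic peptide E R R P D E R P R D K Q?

+1

At pH ~7.4 the Lys and Arg side chains are protonated (+1), the Asp and Glu side chains are deprotonated (−1), and with His taken as neutral all other side chains carry no charge.
Positive (K, R): R2, R3, R7, R9, K11 → +5.
Negative (D, E): E1, D5, E6, D10 → −4.
Net charge = (+5) + (−4) = +1.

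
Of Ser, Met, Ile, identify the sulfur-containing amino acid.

Met

Only Cys (C) and Met (M) have a sulfur atom in the side chain.
Of the listed options, only Met belongs to this group.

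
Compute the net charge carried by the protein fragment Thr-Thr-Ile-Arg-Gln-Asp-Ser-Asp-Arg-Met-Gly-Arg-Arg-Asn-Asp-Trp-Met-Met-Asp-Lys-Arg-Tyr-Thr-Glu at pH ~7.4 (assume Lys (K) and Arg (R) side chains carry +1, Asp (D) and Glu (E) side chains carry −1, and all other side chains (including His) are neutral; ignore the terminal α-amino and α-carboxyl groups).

Positive (K, R): Arg4, Arg9, Arg12, Arg13, Lys20, Arg21 → +6.
Negative (D, E): Asp6, Asp8, Asp15, Asp19, Glu24 → −5.
Net charge = (+6) + (−5) = +1.

+1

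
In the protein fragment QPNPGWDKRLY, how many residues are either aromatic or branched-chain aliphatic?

Aromatic: F, W, Y. Branched-chain aliphatic: I, L, V.
Aromatic residues here: W6, Y11 (2).
Branched-chain aliphatic residues here: L10 (1).
The two groups share no amino acid, so total = 2 + 1 = 3.

3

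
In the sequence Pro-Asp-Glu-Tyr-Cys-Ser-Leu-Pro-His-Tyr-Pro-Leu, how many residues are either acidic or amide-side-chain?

2

Acidic: D, E. Amide-side-chain: N, Q.
Acidic residues here: Asp2, Glu3 (2).
Amide-side-chain residues here: none (0).
The two groups share no amino acid, so total = 2 + 0 = 2.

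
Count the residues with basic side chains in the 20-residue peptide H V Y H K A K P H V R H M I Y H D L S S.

K, R, and H are the three residues with basic side chains (ε-amine, guanidinium, and imidazole respectively).
Matching residues: H1, H4, K5, K7, H9, R11, H12, H16.

8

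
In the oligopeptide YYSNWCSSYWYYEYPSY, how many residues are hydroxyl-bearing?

Serine (S), threonine (T), and tyrosine (Y) each carry a hydroxyl group on the side chain.
Matching residues: Y1, Y2, S3, S7, S8, Y9, Y11, Y12, Y14, S16, Y17.

11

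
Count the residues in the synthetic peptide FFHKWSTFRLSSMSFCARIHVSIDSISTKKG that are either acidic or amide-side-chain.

1

Acidic: D, E. Amide-side-chain: N, Q.
Acidic residues here: D24 (1).
Amide-side-chain residues here: none (0).
The two groups share no amino acid, so total = 1 + 0 = 1.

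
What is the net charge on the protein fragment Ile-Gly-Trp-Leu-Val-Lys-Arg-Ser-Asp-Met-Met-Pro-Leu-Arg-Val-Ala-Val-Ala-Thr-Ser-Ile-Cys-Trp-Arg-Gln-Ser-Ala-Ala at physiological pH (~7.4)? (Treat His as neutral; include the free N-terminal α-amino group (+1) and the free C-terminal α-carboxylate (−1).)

+3

At pH ~7.4 the Lys and Arg side chains are protonated (+1), the Asp and Glu side chains are deprotonated (−1), and with His taken as neutral all other side chains carry no charge.
Positive (K, R): Lys6, Arg7, Arg14, Arg24 → +4.
Negative (D, E): Asp9 → −1.
The N-terminus (+1) and C-terminus (−1) cancel.
Net charge = (+4) + (−1) = +3.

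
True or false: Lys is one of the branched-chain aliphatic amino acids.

The BCAAs are Val, Leu, and Ile — aliphatic side chains with a branch point.
Lysine is not in this group.

False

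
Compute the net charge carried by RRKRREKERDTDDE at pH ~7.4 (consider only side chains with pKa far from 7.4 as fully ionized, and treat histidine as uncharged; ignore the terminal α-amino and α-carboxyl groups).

At pH ~7.4 the Lys and Arg side chains are protonated (+1), the Asp and Glu side chains are deprotonated (−1), and with His taken as neutral all other side chains carry no charge.
Positive (K, R): R1, R2, K3, R4, R5, K7, R9 → +7.
Negative (D, E): E6, E8, D10, D12, D13, E14 → −6.
Net charge = (+7) + (−6) = +1.

+1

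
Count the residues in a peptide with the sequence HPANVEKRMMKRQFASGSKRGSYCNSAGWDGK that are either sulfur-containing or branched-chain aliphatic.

4

Sulfur-containing: C, M. Branched-chain aliphatic: I, L, V.
Sulfur-containing residues here: M9, M10, C24 (3).
Branched-chain aliphatic residues here: V5 (1).
The two groups share no amino acid, so total = 3 + 1 = 4.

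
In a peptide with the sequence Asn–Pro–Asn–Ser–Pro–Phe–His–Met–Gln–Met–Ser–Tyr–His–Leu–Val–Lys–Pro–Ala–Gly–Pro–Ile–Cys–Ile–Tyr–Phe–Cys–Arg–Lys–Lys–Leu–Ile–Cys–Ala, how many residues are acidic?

0

Aspartate (D) and glutamate (E) have carboxylic-acid side chains and are the acidic amino acids.
None of the 33 residues belong to this group.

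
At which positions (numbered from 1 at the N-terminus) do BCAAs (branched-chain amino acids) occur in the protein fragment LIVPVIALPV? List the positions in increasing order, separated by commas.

The BCAAs are Val, Leu, and Ile — aliphatic side chains with a branch point.
Matching residues: L1, I2, V3, V5, I6, L8, V10.

1, 2, 3, 5, 6, 8, 10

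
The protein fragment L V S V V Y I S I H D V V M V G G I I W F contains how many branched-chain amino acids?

The BCAAs are Val, Leu, and Ile — aliphatic side chains with a branch point.
Matching residues: L1, V2, V4, V5, I7, I9, V12, V13, V15, I18, I19.

11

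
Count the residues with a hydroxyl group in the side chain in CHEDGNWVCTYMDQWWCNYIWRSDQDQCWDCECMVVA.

4

Serine (S), threonine (T), and tyrosine (Y) each carry a hydroxyl group on the side chain.
Matching residues: T10, Y11, Y19, S23.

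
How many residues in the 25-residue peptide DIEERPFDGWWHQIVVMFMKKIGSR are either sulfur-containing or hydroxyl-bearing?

Sulfur-containing: C, M. Hydroxyl-bearing: S, T, Y.
Sulfur-containing residues here: M17, M19 (2).
Hydroxyl-bearing residues here: S24 (1).
The two groups share no amino acid, so total = 2 + 1 = 3.

3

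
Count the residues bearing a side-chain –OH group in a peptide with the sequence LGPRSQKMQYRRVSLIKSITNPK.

5

S, T, and Y are the three residues with a side-chain hydroxyl.
Matching residues: S5, Y10, S14, S18, T20.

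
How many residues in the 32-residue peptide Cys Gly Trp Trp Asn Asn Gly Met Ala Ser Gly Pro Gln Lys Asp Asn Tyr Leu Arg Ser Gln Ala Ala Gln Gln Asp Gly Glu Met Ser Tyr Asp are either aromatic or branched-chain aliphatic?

Aromatic: F, W, Y. Branched-chain aliphatic: I, L, V.
Aromatic residues here: Trp3, Trp4, Tyr17, Tyr31 (4).
Branched-chain aliphatic residues here: Leu18 (1).
The two groups share no amino acid, so total = 4 + 1 = 5.

5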